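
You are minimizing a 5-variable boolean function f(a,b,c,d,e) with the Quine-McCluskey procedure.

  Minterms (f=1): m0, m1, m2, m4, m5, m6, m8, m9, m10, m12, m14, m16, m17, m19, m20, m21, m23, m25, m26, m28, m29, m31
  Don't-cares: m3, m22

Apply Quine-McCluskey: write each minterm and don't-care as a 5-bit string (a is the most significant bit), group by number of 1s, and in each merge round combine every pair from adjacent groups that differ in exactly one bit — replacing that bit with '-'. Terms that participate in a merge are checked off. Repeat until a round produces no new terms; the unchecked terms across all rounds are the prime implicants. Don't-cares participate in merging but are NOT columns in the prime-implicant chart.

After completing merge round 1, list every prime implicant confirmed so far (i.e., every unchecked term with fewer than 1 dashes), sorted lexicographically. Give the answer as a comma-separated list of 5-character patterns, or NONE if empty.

size-2^0 implicants → 00000(✓)  00001(✓)  00010(✓)  00011(✓)  00100(✓)  00101(✓)  00110(✓)  01000(✓)  01001(✓)  01010(✓)  01100(✓)  01110(✓)  10000(✓)  10001(✓)  10011(✓)  10100(✓)  10101(✓)  10110(✓)  10111(✓)  11001(✓)  11010(✓)  11100(✓)  11101(✓)  11111(✓)
size-2^1 implicants → -0000(✓)  -0001(✓)  -0011(✓)  -0100(✓)  -0101(✓)  -0110(✓)  -1001(✓)  -1010  -1100(✓)  0-000(✓)  0-001(✓)  0-010(✓)  0-100(✓)  0-110(✓)  00-00(✓)  00-01(✓)  00-10(✓)  000-0(✓)  000-1(✓)  0000-(✓)  0001-(✓)  001-0(✓)  0010-(✓)  01-00(✓)  01-10(✓)  010-0(✓)  0100-(✓)  011-0(✓)  1-001(✓)  1-100(✓)  1-101(✓)  1-111(✓)  10-00(✓)  10-01(✓)  10-11(✓)  100-1(✓)  1000-(✓)  101-0(✓)  101-1(✓)  1010-(✓)  1011-(✓)  11-01(✓)  111-1(✓)  1110-(✓)
size-2^2 implicants → --001  --100  -0-00(✓)  -0-01(✓)  -00-1  -000-(✓)  -01-0  -010-(✓)  0--00(✓)  0--10(✓)  0-0-0(✓)  0-00-  0-1-0(✓)  00--0(✓)  00-0-(✓)  000--  01--0(✓)  1--01  1-1-1  1-10-  10--1  10-0-(✓)  101--
size-2^3 implicants → -0-0-  0---0
Unchecked terms (primes): --001, --100, -0-0-, -00-1, -01-0, -1010, 0---0, 0-00-, 000--, 1--01, 1-1-1, 1-10-, 10--1, 101--

NONE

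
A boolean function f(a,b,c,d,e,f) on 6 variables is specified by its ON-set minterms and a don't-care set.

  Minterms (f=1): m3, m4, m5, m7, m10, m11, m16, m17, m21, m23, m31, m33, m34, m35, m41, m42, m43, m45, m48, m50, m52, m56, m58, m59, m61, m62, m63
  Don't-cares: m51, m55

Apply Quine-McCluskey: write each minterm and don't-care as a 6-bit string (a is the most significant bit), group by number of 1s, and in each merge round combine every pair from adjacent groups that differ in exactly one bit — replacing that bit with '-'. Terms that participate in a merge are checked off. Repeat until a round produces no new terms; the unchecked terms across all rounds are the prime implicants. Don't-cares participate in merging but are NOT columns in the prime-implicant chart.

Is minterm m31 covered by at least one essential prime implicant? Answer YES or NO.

YES

size-2^0 implicants → 000011(✓)  000100(✓)  000101(✓)  000111(✓)  001010(✓)  001011(✓)  010000(✓)  010001(✓)  010101(✓)  010111(✓)  011111(✓)  100001(✓)  100010(✓)  100011(✓)  101001(✓)  101010(✓)  101011(✓)  101101(✓)  110000(✓)  110010(✓)  110011(✓)  110100(✓)  110111(✓)  111000(✓)  111010(✓)  111011(✓)  111101(✓)  111110(✓)  111111(✓)
size-2^1 implicants → -00011(✓)  -01010(✓)  -01011(✓)  -10000  -10111(✓)  -11111(✓)  0-0101(✓)  0-0111(✓)  00-011(✓)  000-11  0001-1(✓)  00010-  00101-(✓)  01-111(✓)  010-01  01000-  0101-1(✓)  1-0010(✓)  1-0011(✓)  1-1010(✓)  1-1011(✓)  1-1101  10-001(✓)  10-010(✓)  10-011(✓)  1000-1(✓)  10001-(✓)  101-01  1010-1(✓)  10101-(✓)  11-000(✓)  11-010(✓)  11-011(✓)  11-111(✓)  110-00  110-11(✓)  1100-0(✓)  11001-(✓)  111-10(✓)  111-11(✓)  1110-0(✓)  11101-(✓)  1111-1  11111-(✓)
size-2^2 implicants → -0-011  -0101-  -1-111  0-01-1  1--010(✓)  1--011(✓)  1-001-(✓)  1-101-(✓)  10-0-1  10-01-(✓)  11--11  11-0-0  11-01-(✓)  111-1-
size-2^3 implicants → 1--01-
Unchecked terms (primes): -0-011, -0101-, -1-111, -10000, 0-01-1, 000-11, 00010-, 010-01, 01000-, 1--01-, 1-1101, 10-0-1, 101-01, 11--11, 11-0-0, 110-00, 111-1-, 1111-1
Minterm coverage:
  m3 ⊆ -0-011,000-11
  m4 ⊆ 00010- [E]
  m5 ⊆ 0-01-1,00010-
  m7 ⊆ 0-01-1,000-11
  m10 ⊆ -0101- [E]
  m11 ⊆ -0-011,-0101-
  m16 ⊆ -10000,01000-
  m17 ⊆ 010-01,01000-
  m21 ⊆ 0-01-1,010-01
  m23 ⊆ -1-111,0-01-1
  m31 ⊆ -1-111 [E]
  m33 ⊆ 10-0-1 [E]
  m34 ⊆ 1--01- [E]
  m35 ⊆ -0-011,1--01-,10-0-1
  m41 ⊆ 10-0-1,101-01
  m42 ⊆ -0101-,1--01-
  m43 ⊆ -0-011,-0101-,1--01-,10-0-1
  m45 ⊆ 1-1101,101-01
  m48 ⊆ -10000,11-0-0,110-00
  m50 ⊆ 1--01-,11-0-0
  m52 ⊆ 110-00 [E]
  m56 ⊆ 11-0-0 [E]
  m58 ⊆ 1--01-,11-0-0,111-1-
  m59 ⊆ 1--01-,11--11,111-1-
  m61 ⊆ 1-1101,1111-1
  m62 ⊆ 111-1- [E]
  m63 ⊆ -1-111,11--11,111-1-,1111-1
E = {-0101-, -1-111, 00010-, 1--01-, 10-0-1, 11-0-0, 110-00, 111-1-}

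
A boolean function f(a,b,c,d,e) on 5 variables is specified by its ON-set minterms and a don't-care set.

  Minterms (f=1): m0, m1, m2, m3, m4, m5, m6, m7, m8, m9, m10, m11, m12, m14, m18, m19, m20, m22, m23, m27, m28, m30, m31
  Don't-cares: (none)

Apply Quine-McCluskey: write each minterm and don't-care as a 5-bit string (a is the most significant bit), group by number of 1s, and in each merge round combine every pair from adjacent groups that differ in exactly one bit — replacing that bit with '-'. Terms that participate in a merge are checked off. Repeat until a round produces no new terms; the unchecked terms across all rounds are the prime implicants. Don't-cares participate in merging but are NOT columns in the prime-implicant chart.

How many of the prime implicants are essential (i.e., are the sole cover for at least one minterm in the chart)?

4

Round 0: 00000✓ 00001✓ 00010✓ 00011✓ 00100✓ 00101✓ 00110✓ 00111✓ 01000✓ 01001✓ 01010✓ 01011✓ 01100✓ 01110✓ 10010✓ 10011✓ 10100✓ 10110✓ 10111✓ 11011✓ 11100✓ 11110✓ 11111✓
Round 1: -0010✓ -0011✓ -0100✓ -0110✓ -0111✓ -1011✓ -1100✓ -1110✓ 0-000✓ 0-001✓ 0-010✓ 0-011✓ 0-100✓ 0-110✓ 00-00✓ 00-01✓ 00-10✓ 00-11✓ 000-0✓ 000-1✓ 0000-✓ 0001-✓ 001-0✓ 001-1✓ 0010-✓ 0011-✓ 01-00✓ 01-10✓ 010-0✓ 010-1✓ 0100-✓ 0101-✓ 011-0✓ 1-011✓ 1-100✓ 1-110✓ 1-111✓ 10-10✓ 10-11✓ 1001-✓ 101-0✓ 1011-✓ 11-11✓ 111-0✓ 1111-✓
Round 2: --011 --100✓ --110✓ -0-10✓ -0-11✓ -001-✓ -01-0✓ -011-✓ -11-0✓ 0--00✓ 0--10✓ 0-0-0✓ 0-0-1✓ 0-00-✓ 0-01-✓ 0-1-0✓ 00--0✓ 00--1✓ 00-0-✓ 00-1-✓ 000--✓ 001--✓ 01--0✓ 010--✓ 1--11 1-1-0✓ 1-11- 10-1-✓
Round 3: --1-0 -0-1- 0---0 0-0-- 00---
PIs = {--011, --1-0, -0-1-, 0---0, 0-0--, 00---, 1--11, 1-11-}
Coverage chart:
  m0: 0---0,0-0--,00---
  m1: 0-0--,00---
  m2: -0-1-,0---0,0-0--,00---
  m3: --011,-0-1-,0-0--,00---
  m4: --1-0,0---0,00---
  m5: 00--- ←essential
  m6: --1-0,-0-1-,0---0,00---
  m7: -0-1-,00---
  m8: 0---0,0-0--
  m9: 0-0-- ←essential
  m10: 0---0,0-0--
  m11: --011,0-0--
  m12: --1-0,0---0
  m14: --1-0,0---0
  m18: -0-1- ←essential
  m19: --011,-0-1-,1--11
  m20: --1-0 ←essential
  m22: --1-0,-0-1-,1-11-
  m23: -0-1-,1--11,1-11-
  m27: --011,1--11
  m28: --1-0 ←essential
  m30: --1-0,1-11-
  m31: 1--11,1-11-
Essential: --1-0, -0-1-, 0-0--, 00---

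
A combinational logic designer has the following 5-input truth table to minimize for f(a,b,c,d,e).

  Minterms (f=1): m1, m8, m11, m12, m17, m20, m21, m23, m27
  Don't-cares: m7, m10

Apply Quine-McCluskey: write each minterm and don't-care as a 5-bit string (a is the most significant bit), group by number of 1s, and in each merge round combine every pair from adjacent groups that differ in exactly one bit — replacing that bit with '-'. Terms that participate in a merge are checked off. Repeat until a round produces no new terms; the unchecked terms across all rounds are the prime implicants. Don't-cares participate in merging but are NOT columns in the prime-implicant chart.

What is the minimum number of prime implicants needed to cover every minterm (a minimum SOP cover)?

5

[col 0] 00001*, 00111*, 01000*, 01010*, 01011*, 01100*, 10001*, 10100*, 10101*, 10111*, 11011*
[col 1] -0001, -0111, -1011, 01-00, 010-0, 0101-, 10-01, 101-1, 1010-
Prime implicants: -0001, -0111, -1011, 01-00, 010-0, 0101-, 10-01, 101-1, 1010-
PI chart (minterm → PIs covering it):
  1 | -0001  (sole → essential)
  8 | 01-00,010-0
  11 | -1011,0101-
  12 | 01-00  (sole → essential)
  17 | -0001,10-01
  20 | 1010-  (sole → essential)
  21 | 10-01,101-1,1010-
  23 | -0111,101-1
  27 | -1011  (sole → essential)
Essential prime implicants: -0001, -1011, 01-00, 1010-
Petrick residual → -0111
Minimum SOP uses 5 PIs: b'c'd'e + b'cde + bc'de + a'bd'e' + ab'cd'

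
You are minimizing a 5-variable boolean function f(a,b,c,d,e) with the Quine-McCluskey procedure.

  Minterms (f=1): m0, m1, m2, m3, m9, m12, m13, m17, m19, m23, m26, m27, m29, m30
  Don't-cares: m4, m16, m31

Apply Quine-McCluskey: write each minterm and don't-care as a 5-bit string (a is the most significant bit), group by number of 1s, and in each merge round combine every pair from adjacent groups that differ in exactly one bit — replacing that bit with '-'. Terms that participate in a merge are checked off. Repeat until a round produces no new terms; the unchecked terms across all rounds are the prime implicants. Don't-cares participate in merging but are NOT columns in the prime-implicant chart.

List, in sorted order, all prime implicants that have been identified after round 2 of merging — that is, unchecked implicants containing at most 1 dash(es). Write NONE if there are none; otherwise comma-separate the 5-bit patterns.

-1101, 0-001, 0-100, 00-00, 01-01, 0110-, 111-1

Round 0: 00000✓ 00001✓ 00010✓ 00011✓ 00100✓ 01001✓ 01100✓ 01101✓ 10000✓ 10001✓ 10011✓ 10111✓ 11010✓ 11011✓ 11101✓ 11110✓ 11111✓
Round 1: -0000✓ -0001✓ -0011✓ -1101 0-001 0-100 00-00 000-0✓ 000-1✓ 0000-✓ 0001-✓ 01-01 0110- 1-011✓ 1-111✓ 10-11✓ 100-1✓ 1000-✓ 11-10✓ 11-11✓ 1101-✓ 111-1 1111-✓
Round 2: -00-1 -000- 000-- 1--11 11-1-
PIs = {-00-1, -000-, -1101, 0-001, 0-100, 00-00, 000--, 01-01, 0110-, 1--11, 11-1-, 111-1}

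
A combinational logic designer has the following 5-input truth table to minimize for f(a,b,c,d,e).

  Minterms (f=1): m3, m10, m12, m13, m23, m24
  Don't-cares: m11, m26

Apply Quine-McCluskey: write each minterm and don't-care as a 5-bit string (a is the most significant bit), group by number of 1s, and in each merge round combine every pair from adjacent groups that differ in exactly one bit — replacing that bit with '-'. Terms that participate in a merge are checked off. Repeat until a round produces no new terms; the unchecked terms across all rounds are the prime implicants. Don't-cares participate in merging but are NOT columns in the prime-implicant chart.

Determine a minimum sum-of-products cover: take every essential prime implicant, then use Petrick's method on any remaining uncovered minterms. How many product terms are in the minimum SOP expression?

size-2^0 implicants → 00011(✓)  01010(✓)  01011(✓)  01100(✓)  01101(✓)  10111  11000(✓)  11010(✓)
size-2^1 implicants → -1010  0-011  0101-  0110-  110-0
Unchecked terms (primes): -1010, 0-011, 0101-, 0110-, 10111, 110-0
Minterm coverage:
  m3 ⊆ 0-011 [E]
  m10 ⊆ -1010,0101-
  m12 ⊆ 0110- [E]
  m13 ⊆ 0110- [E]
  m23 ⊆ 10111 [E]
  m24 ⊆ 110-0 [E]
E = {0-011, 0110-, 10111, 110-0}
Petrick residual → -1010
Cover = bc'de' + a'c'de + a'bcd' + ab'cde + abc'e'  |cover|=5

5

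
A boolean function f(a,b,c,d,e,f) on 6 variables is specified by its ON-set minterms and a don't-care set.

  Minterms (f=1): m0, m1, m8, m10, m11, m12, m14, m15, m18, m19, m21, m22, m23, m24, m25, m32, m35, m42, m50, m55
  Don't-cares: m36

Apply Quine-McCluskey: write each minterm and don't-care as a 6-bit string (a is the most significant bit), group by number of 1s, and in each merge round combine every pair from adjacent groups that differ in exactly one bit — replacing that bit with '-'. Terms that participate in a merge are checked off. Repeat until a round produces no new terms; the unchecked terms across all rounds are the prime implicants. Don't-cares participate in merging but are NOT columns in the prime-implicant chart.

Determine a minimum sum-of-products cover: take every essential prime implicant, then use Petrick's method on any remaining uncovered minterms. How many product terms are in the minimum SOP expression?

11

[col 0] 000000*, 000001*, 001000*, 001010*, 001011*, 001100*, 001110*, 001111*, 010010*, 010011*, 010101*, 010110*, 010111*, 011000*, 011001*, 100000*, 100011, 100100*, 101010*, 110010*, 110111*
[col 1] -00000, -01010, -10010, -10111, 0-1000, 00-000, 00000-, 001-00*, 001-10*, 001-11*, 0010-0*, 00101-*, 0011-0*, 00111-*, 010-10*, 010-11*, 01001-*, 0101-1, 01011-*, 01100-, 100-00
[col 2] 001--0, 001-1-, 010-1-
Prime implicants: -00000, -01010, -10010, -10111, 0-1000, 00-000, 00000-, 001--0, 001-1-, 010-1-, 0101-1, 01100-, 100-00, 100011
PI chart (minterm → PIs covering it):
  0 | -00000,00-000,00000-
  1 | 00000-  (sole → essential)
  8 | 0-1000,00-000,001--0
  10 | -01010,001--0,001-1-
  11 | 001-1-  (sole → essential)
  12 | 001--0  (sole → essential)
  14 | 001--0,001-1-
  15 | 001-1-  (sole → essential)
  18 | -10010,010-1-
  19 | 010-1-  (sole → essential)
  21 | 0101-1  (sole → essential)
  22 | 010-1-  (sole → essential)
  23 | -10111,010-1-,0101-1
  24 | 0-1000,01100-
  25 | 01100-  (sole → essential)
  32 | -00000,100-00
  35 | 100011  (sole → essential)
  42 | -01010  (sole → essential)
  50 | -10010  (sole → essential)
  55 | -10111  (sole → essential)
Essential prime implicants: -01010, -10010, -10111, 00000-, 001--0, 001-1-, 010-1-, 0101-1, 01100-, 100011
Petrick residual → -00000
Minimum SOP uses 11 PIs: b'c'd'e'f' + b'cd'ef' + bc'd'ef' + bc'def + a'b'c'd'e' + a'b'cf' + a'b'ce + a'bc'e + a'bc'df + a'bcd'e' + ab'c'd'ef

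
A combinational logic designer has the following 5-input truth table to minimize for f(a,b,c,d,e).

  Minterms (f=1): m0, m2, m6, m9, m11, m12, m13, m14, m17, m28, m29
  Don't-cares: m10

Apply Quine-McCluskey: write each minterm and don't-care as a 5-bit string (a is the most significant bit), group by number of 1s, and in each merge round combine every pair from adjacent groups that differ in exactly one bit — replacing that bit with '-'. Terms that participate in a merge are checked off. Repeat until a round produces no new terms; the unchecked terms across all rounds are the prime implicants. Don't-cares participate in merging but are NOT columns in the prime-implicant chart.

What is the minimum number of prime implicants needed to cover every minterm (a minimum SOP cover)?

Round 0: 00000✓ 00010✓ 00110✓ 01001✓ 01010✓ 01011✓ 01100✓ 01101✓ 01110✓ 10001 11100✓ 11101✓
Round 1: -1100✓ -1101✓ 0-010✓ 0-110✓ 00-10✓ 000-0 01-01 01-10✓ 010-1 0101- 011-0 0110-✓ 1110-✓
Round 2: -110- 0--10
PIs = {-110-, 0--10, 000-0, 01-01, 010-1, 0101-, 011-0, 10001}
Coverage chart:
  m0: 000-0 ←essential
  m2: 0--10,000-0
  m6: 0--10 ←essential
  m9: 01-01,010-1
  m11: 010-1,0101-
  m12: -110-,011-0
  m13: -110-,01-01
  m14: 0--10,011-0
  m17: 10001 ←essential
  m28: -110- ←essential
  m29: -110- ←essential
Essential: -110-, 0--10, 000-0, 10001
Petrick residual → 010-1
Min cover (5 terms): bcd' + a'de' + a'b'c'e' + a'bc'e + ab'c'd'e

5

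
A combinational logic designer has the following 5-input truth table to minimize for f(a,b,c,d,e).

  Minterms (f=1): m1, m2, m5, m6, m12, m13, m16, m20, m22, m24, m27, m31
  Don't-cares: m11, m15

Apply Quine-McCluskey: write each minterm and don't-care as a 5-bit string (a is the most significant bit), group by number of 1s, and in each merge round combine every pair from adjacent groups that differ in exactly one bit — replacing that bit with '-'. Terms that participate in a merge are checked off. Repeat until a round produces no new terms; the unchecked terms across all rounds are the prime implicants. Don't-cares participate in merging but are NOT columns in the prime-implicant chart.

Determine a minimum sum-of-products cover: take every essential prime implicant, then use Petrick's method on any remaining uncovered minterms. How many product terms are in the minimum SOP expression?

6

Round 0: 00001✓ 00010✓ 00101✓ 00110✓ 01011✓ 01100✓ 01101✓ 01111✓ 10000✓ 10100✓ 10110✓ 11000✓ 11011✓ 11111✓
Round 1: -0110 -1011✓ -1111✓ 0-101 00-01 00-10 01-11✓ 011-1 0110- 1-000 10-00 101-0 11-11✓
Round 2: -1-11
PIs = {-0110, -1-11, 0-101, 00-01, 00-10, 011-1, 0110-, 1-000, 10-00, 101-0}
Coverage chart:
  m1: 00-01 ←essential
  m2: 00-10 ←essential
  m5: 0-101,00-01
  m6: -0110,00-10
  m12: 0110- ←essential
  m13: 0-101,011-1,0110-
  m16: 1-000,10-00
  m20: 10-00,101-0
  m22: -0110,101-0
  m24: 1-000 ←essential
  m27: -1-11 ←essential
  m31: -1-11 ←essential
Essential: -1-11, 00-01, 00-10, 0110-, 1-000
Petrick residual → 101-0
Min cover (6 terms): bde + a'b'd'e + a'b'de' + a'bcd' + ac'd'e' + ab'ce'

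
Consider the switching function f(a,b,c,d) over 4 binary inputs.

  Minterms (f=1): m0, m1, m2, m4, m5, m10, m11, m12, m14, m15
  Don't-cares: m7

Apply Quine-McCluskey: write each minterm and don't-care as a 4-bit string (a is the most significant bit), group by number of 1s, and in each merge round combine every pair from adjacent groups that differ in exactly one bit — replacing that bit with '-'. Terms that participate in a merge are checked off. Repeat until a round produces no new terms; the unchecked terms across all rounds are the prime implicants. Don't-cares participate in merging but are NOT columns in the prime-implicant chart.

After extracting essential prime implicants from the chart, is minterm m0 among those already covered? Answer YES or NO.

Round 0: 0000✓ 0001✓ 0010✓ 0100✓ 0101✓ 0111✓ 1010✓ 1011✓ 1100✓ 1110✓ 1111✓
Round 1: -010 -100 -111 0-00✓ 0-01✓ 00-0 000-✓ 01-1 010-✓ 1-10✓ 1-11✓ 101-✓ 11-0 111-✓
Round 2: 0-0- 1-1-
PIs = {-010, -100, -111, 0-0-, 00-0, 01-1, 1-1-, 11-0}
Coverage chart:
  m0: 0-0-,00-0
  m1: 0-0- ←essential
  m2: -010,00-0
  m4: -100,0-0-
  m5: 0-0-,01-1
  m10: -010,1-1-
  m11: 1-1- ←essential
  m12: -100,11-0
  m14: 1-1-,11-0
  m15: -111,1-1-
Essential: 0-0-, 1-1-

YES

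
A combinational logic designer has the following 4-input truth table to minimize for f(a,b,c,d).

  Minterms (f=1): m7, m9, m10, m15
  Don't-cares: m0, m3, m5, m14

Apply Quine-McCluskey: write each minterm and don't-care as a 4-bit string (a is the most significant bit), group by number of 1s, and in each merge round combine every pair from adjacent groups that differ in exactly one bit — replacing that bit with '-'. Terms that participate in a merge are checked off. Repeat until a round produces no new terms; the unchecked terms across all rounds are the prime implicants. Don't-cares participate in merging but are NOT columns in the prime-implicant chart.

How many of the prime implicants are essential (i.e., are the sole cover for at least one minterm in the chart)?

2

size-2^0 implicants → 0000  0011(✓)  0101(✓)  0111(✓)  1001  1010(✓)  1110(✓)  1111(✓)
size-2^1 implicants → -111  0-11  01-1  1-10  111-
Unchecked terms (primes): -111, 0-11, 0000, 01-1, 1-10, 1001, 111-
Minterm coverage:
  m7 ⊆ -111,0-11,01-1
  m9 ⊆ 1001 [E]
  m10 ⊆ 1-10 [E]
  m15 ⊆ -111,111-
E = {1-10, 1001}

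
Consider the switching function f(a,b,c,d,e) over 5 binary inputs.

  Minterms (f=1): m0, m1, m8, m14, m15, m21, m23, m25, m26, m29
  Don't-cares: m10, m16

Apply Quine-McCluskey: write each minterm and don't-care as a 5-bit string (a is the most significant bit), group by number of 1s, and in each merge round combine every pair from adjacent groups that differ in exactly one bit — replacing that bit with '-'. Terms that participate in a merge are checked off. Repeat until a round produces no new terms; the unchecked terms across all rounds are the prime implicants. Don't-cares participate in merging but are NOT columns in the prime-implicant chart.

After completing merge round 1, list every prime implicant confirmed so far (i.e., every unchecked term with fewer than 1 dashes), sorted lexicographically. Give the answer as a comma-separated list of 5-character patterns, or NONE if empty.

NONE

[col 0] 00000*, 00001*, 01000*, 01010*, 01110*, 01111*, 10000*, 10101*, 10111*, 11001*, 11010*, 11101*
[col 1] -0000, -1010, 0-000, 0000-, 01-10, 010-0, 0111-, 1-101, 101-1, 11-01
Prime implicants: -0000, -1010, 0-000, 0000-, 01-10, 010-0, 0111-, 1-101, 101-1, 11-01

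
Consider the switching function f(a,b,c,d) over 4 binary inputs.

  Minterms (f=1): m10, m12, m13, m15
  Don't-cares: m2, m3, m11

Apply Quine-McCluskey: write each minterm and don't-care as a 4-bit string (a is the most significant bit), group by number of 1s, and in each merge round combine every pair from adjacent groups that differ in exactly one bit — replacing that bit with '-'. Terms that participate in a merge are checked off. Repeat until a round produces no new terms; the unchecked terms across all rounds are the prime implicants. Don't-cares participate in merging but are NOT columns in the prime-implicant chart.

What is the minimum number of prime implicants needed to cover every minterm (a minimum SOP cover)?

3

size-2^0 implicants → 0010(✓)  0011(✓)  1010(✓)  1011(✓)  1100(✓)  1101(✓)  1111(✓)
size-2^1 implicants → -010(✓)  -011(✓)  001-(✓)  1-11  101-(✓)  11-1  110-
size-2^2 implicants → -01-
Unchecked terms (primes): -01-, 1-11, 11-1, 110-
Minterm coverage:
  m10 ⊆ -01- [E]
  m12 ⊆ 110- [E]
  m13 ⊆ 11-1,110-
  m15 ⊆ 1-11,11-1
E = {-01-, 110-}
Petrick residual → 1-11
Cover = b'c + acd + abc'  |cover|=3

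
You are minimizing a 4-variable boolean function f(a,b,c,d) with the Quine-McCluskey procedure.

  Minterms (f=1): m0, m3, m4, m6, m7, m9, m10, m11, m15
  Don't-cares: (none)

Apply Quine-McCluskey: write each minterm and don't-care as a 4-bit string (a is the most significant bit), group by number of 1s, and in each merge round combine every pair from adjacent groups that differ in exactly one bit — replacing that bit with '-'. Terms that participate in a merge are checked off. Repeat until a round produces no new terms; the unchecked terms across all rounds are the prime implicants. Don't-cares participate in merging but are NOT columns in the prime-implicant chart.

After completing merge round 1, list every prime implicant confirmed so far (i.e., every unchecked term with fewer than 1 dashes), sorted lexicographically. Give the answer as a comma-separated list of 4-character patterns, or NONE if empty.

[col 0] 0000*, 0011*, 0100*, 0110*, 0111*, 1001*, 1010*, 1011*, 1111*
[col 1] -011*, -111*, 0-00, 0-11*, 01-0, 011-, 1-11*, 10-1, 101-
[col 2] --11
Prime implicants: --11, 0-00, 01-0, 011-, 10-1, 101-

NONE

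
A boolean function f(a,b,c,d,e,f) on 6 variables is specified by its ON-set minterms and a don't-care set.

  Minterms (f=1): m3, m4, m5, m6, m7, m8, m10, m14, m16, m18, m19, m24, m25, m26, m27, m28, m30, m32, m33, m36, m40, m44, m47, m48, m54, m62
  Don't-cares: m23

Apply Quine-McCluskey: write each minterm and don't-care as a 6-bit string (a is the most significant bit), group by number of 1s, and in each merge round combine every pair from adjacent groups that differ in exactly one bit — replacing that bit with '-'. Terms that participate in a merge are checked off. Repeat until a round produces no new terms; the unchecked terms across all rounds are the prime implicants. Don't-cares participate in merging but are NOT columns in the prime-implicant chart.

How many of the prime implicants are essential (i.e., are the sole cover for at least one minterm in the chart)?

8

[col 0] 000011*, 000100*, 000101*, 000110*, 000111*, 001000*, 001010*, 001110*, 010000*, 010010*, 010011*, 010111*, 011000*, 011001*, 011010*, 011011*, 011100*, 011110*, 100000*, 100001*, 100100*, 101000*, 101100*, 101111, 110000*, 110110*, 111110*
[col 1] -00100, -01000, -10000, -11110, 0-0011*, 0-0111*, 0-1000*, 0-1010*, 0-1110*, 00-110, 000-11*, 0001-0*, 0001-1*, 00010-*, 00011-*, 001-10*, 0010-0*, 01-000*, 01-010*, 01-011*, 010-11*, 0100-0*, 01001-*, 011-00*, 011-10*, 0110-0*, 0110-1*, 01100-*, 01101-*, 0111-0*, 1-0000, 10-000*, 10-100*, 100-00*, 10000-, 101-00*, 11-110
[col 2] 0-0-11, 0-1-10, 0-10-0, 0001--, 01-0-0, 01-01-, 011--0, 0110--, 10--00
Prime implicants: -00100, -01000, -10000, -11110, 0-0-11, 0-1-10, 0-10-0, 00-110, 0001--, 01-0-0, 01-01-, 011--0, 0110--, 1-0000, 10--00, 10000-, 101111, 11-110
PI chart (minterm → PIs covering it):
  3 | 0-0-11  (sole → essential)
  4 | -00100,0001--
  5 | 0001--  (sole → essential)
  6 | 00-110,0001--
  7 | 0-0-11,0001--
  8 | -01000,0-10-0
  10 | 0-1-10,0-10-0
  14 | 0-1-10,00-110
  16 | -10000,01-0-0
  18 | 01-0-0,01-01-
  19 | 0-0-11,01-01-
  24 | 0-10-0,01-0-0,011--0,0110--
  25 | 0110--  (sole → essential)
  26 | 0-1-10,0-10-0,01-0-0,01-01-,011--0,0110--
  27 | 01-01-,0110--
  28 | 011--0  (sole → essential)
  30 | -11110,0-1-10,011--0
  32 | 1-0000,10--00,10000-
  33 | 10000-  (sole → essential)
  36 | -00100,10--00
  40 | -01000,10--00
  44 | 10--00  (sole → essential)
  47 | 101111  (sole → essential)
  48 | -10000,1-0000
  54 | 11-110  (sole → essential)
  62 | -11110,11-110
Essential prime implicants: 0-0-11, 0001--, 011--0, 0110--, 10--00, 10000-, 101111, 11-110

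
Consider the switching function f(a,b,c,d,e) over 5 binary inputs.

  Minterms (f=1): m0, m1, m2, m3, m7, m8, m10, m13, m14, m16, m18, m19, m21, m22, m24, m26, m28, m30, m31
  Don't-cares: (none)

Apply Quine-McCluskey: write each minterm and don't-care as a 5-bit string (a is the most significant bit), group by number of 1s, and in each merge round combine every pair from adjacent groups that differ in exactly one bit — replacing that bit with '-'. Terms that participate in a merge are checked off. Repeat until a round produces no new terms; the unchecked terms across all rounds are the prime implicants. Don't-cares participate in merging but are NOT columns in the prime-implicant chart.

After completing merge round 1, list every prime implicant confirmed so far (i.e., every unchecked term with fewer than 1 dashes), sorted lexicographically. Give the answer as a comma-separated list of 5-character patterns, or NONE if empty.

[col 0] 00000*, 00001*, 00010*, 00011*, 00111*, 01000*, 01010*, 01101, 01110*, 10000*, 10010*, 10011*, 10101, 10110*, 11000*, 11010*, 11100*, 11110*, 11111*
[col 1] -0000*, -0010*, -0011*, -1000*, -1010*, -1110*, 0-000*, 0-010*, 00-11, 000-0*, 000-1*, 0000-*, 0001-*, 01-10*, 010-0*, 1-000*, 1-010*, 1-110*, 10-10*, 100-0*, 1001-*, 11-00*, 11-10*, 110-0*, 111-0*, 1111-
[col 2] --000*, --010*, -00-0*, -001-, -1-10, -10-0*, 0-0-0*, 000--, 1--10, 1-0-0*, 11--0
[col 3] --0-0
Prime implicants: --0-0, -001-, -1-10, 00-11, 000--, 01101, 1--10, 10101, 11--0, 1111-

01101, 10101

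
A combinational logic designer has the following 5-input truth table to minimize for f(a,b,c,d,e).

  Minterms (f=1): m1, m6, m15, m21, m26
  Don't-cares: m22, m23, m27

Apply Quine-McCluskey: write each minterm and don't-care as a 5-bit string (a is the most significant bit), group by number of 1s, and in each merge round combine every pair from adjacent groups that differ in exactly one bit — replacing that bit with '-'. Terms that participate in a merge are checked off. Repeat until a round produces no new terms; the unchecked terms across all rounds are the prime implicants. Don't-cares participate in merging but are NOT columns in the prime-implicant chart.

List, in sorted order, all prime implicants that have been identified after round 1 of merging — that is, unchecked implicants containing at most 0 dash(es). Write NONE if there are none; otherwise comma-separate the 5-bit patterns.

00001, 01111

[col 0] 00001, 00110*, 01111, 10101*, 10110*, 10111*, 11010*, 11011*
[col 1] -0110, 101-1, 1011-, 1101-
Prime implicants: -0110, 00001, 01111, 101-1, 1011-, 1101-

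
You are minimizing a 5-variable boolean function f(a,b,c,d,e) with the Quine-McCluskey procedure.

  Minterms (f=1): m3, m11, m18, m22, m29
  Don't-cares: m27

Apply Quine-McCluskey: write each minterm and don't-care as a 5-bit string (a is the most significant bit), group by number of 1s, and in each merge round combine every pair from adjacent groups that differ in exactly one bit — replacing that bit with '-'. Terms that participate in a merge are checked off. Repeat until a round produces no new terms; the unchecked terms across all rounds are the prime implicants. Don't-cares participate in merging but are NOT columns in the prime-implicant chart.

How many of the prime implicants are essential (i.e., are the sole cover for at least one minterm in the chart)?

size-2^0 implicants → 00011(✓)  01011(✓)  10010(✓)  10110(✓)  11011(✓)  11101
size-2^1 implicants → -1011  0-011  10-10
Unchecked terms (primes): -1011, 0-011, 10-10, 11101
Minterm coverage:
  m3 ⊆ 0-011 [E]
  m11 ⊆ -1011,0-011
  m18 ⊆ 10-10 [E]
  m22 ⊆ 10-10 [E]
  m29 ⊆ 11101 [E]
E = {0-011, 10-10, 11101}

3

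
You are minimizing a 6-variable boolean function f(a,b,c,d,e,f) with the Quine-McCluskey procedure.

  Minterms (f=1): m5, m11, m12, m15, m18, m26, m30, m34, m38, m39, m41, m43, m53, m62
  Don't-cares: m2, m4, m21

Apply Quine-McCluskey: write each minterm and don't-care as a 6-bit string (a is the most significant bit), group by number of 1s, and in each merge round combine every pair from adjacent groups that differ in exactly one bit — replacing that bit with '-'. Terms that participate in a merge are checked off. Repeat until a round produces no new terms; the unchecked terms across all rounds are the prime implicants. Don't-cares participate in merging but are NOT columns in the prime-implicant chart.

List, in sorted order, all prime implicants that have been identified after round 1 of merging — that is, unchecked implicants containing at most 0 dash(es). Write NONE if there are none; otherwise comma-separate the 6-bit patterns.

size-2^0 implicants → 000010(✓)  000100(✓)  000101(✓)  001011(✓)  001100(✓)  001111(✓)  010010(✓)  010101(✓)  011010(✓)  011110(✓)  100010(✓)  100110(✓)  100111(✓)  101001(✓)  101011(✓)  110101(✓)  111110(✓)
size-2^1 implicants → -00010  -01011  -10101  -11110  0-0010  0-0101  00-100  00010-  001-11  01-010  011-10  100-10  10011-  1010-1
Unchecked terms (primes): -00010, -01011, -10101, -11110, 0-0010, 0-0101, 00-100, 00010-, 001-11, 01-010, 011-10, 100-10, 10011-, 1010-1

NONE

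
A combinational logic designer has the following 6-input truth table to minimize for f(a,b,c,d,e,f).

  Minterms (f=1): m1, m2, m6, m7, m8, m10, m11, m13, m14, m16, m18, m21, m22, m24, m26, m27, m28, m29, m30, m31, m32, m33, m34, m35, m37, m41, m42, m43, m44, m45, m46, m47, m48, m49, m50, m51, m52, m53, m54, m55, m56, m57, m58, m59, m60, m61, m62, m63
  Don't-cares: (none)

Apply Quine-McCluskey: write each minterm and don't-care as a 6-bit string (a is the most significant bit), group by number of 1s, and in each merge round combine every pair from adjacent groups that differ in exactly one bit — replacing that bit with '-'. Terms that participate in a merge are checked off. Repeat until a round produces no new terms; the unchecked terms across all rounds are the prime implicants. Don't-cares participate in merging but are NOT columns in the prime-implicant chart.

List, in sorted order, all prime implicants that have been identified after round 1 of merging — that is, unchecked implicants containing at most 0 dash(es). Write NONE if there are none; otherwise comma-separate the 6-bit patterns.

Round 0: 000001✓ 000010✓ 000110✓ 000111✓ 001000✓ 001010✓ 001011✓ 001101✓ 001110✓ 010000✓ 010010✓ 010101✓ 010110✓ 011000✓ 011010✓ 011011✓ 011100✓ 011101✓ 011110✓ 011111✓ 100000✓ 100001✓ 100010✓ 100011✓ 100101✓ 101001✓ 101010✓ 101011✓ 101100✓ 101101✓ 101110✓ 101111✓ 110000✓ 110001✓ 110010✓ 110011✓ 110100✓ 110101✓ 110110✓ 110111✓ 111000✓ 111001✓ 111010✓ 111011✓ 111100✓ 111101✓ 111110✓ 111111✓
Round 1: -00001 -00010✓ -01010✓ -01011✓ -01101✓ -01110✓ -10000✓ -10010✓ -10101✓ -10110✓ -11000✓ -11010✓ -11011✓ -11100✓ -11101✓ -11110✓ -11111✓ 0-0010✓ 0-0110✓ 0-1000✓ 0-1010✓ 0-1011✓ 0-1101✓ 0-1110✓ 00-010✓ 00-110✓ 000-10✓ 00011- 001-10✓ 0010-0✓ 00101-✓ 01-000✓ 01-010✓ 01-101✓ 01-110✓ 010-10✓ 0100-0✓ 011-00✓ 011-10✓ 011-11✓ 0110-0✓ 01101-✓ 0111-0✓ 0111-1✓ 01110-✓ 01111-✓ 1-0000✓ 1-0001✓ 1-0010✓ 1-0011✓ 1-0101✓ 1-1001✓ 1-1010✓ 1-1011✓ 1-1100✓ 1-1101✓ 1-1110✓ 1-1111✓ 10-001✓ 10-010✓ 10-011✓ 10-101✓ 100-01✓ 1000-0✓ 1000-1✓ 10000-✓ 10001-✓ 101-01✓ 101-10✓ 101-11✓ 1010-1✓ 10101-✓ 1011-0✓ 1011-1✓ 10110-✓ 10111-✓ 11-000✓ 11-001✓ 11-010✓ 11-011✓ 11-100✓ 11-101✓ 11-110✓ 11-111✓ 110-00✓ 110-01✓ 110-10✓ 110-11✓ 1100-0✓ 1100-1✓ 11000-✓ 11001-✓ 1101-0✓ 1101-1✓ 11010-✓ 11011-✓ 111-00✓ 111-01✓ 111-10✓ 111-11✓ 1110-0✓ 1110-1✓ 11100-✓ 11101-✓ 1111-0✓ 1111-1✓ 11110-✓ 11111-✓
Round 2: --0010✓ --1010✓ --1011✓ --1101 --1110✓ -0-010✓ -01-10✓ -0101-✓ -1-000✓ -1-010✓ -1-101 -1-110✓ -10-10✓ -100-0✓ -11-00✓ -11-10✓ -11-11✓ -110-0✓ -1101-✓ -111-0✓ -111-1✓ -1110-✓ -1111-✓ 0--010✓ 0--110✓ 0-0-10✓ 0-1-10✓ 0-10-0 0-101-✓ 00--10✓ 01--10✓ 01-0-0✓ 011--0✓ 011-1-✓ 0111--✓ 1--001✓ 1--010✓ 1--011✓ 1--101✓ 1-0-01✓ 1-00-0✓ 1-00-1✓ 1-000-✓ 1-001-✓ 1-1-01✓ 1-1-10✓ 1-1-11✓ 1-10-1✓ 1-101-✓ 1-11-0✓ 1-11-1✓ 1-110-✓ 1-111-✓ 10--01✓ 10-0-1✓ 10-01-✓ 1000--✓ 101--1✓ 101-1-✓ 1011--✓ 11--00✓ 11--01✓ 11--10✓ 11--11✓ 11-0-0✓ 11-0-1✓ 11-00-✓ 11-01-✓ 11-1-0✓ 11-1-1✓ 11-10-✓ 11-11-✓ 110--0✓ 110--1✓ 110-0-✓ 110-1-✓ 1100--✓ 1101--✓ 111--0✓ 111--1✓ 111-0-✓ 111-1-✓ 1110--✓ 1111--✓
Round 3: ---010 --1-10 --101- -1--10 -1-0-0 -11--0 -11-1- -111-- 0---10 1---01 1--0-1 1--01- 1-00-- 1-1--1 1-1-1- 1-11-- 11---0✓ 11---1✓ 11--0-✓ 11--1-✓ 11-0--✓ 11-1--✓ 110---✓ 111---✓
Round 4: 11----
PIs = {---010, --1-10, --101-, --1101, -00001, -1--10, -1-0-0, -1-101, -11--0, -11-1-, -111--, 0---10, 0-10-0, 00011-, 1---01, 1--0-1, 1--01-, 1-00--, 1-1--1, 1-1-1-, 1-11--, 11----}

NONE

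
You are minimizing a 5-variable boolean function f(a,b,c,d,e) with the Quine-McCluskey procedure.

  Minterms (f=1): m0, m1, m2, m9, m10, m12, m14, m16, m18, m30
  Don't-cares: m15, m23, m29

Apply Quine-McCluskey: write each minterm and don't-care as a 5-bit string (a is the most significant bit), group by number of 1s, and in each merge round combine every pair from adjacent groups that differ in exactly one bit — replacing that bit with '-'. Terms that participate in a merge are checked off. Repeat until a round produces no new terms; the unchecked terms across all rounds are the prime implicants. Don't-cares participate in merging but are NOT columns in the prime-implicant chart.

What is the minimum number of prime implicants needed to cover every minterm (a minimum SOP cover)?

size-2^0 implicants → 00000(✓)  00001(✓)  00010(✓)  01001(✓)  01010(✓)  01100(✓)  01110(✓)  01111(✓)  10000(✓)  10010(✓)  10111  11101  11110(✓)
size-2^1 implicants → -0000(✓)  -0010(✓)  -1110  0-001  0-010  000-0(✓)  0000-  01-10  011-0  0111-  100-0(✓)
size-2^2 implicants → -00-0
Unchecked terms (primes): -00-0, -1110, 0-001, 0-010, 0000-, 01-10, 011-0, 0111-, 10111, 11101
Minterm coverage:
  m0 ⊆ -00-0,0000-
  m1 ⊆ 0-001,0000-
  m2 ⊆ -00-0,0-010
  m9 ⊆ 0-001 [E]
  m10 ⊆ 0-010,01-10
  m12 ⊆ 011-0 [E]
  m14 ⊆ -1110,01-10,011-0,0111-
  m16 ⊆ -00-0 [E]
  m18 ⊆ -00-0 [E]
  m30 ⊆ -1110 [E]
E = {-00-0, -1110, 0-001, 011-0}
Petrick residual → 0-010
Cover = b'c'e' + bcde' + a'c'd'e + a'c'de' + a'bce'  |cover|=5

5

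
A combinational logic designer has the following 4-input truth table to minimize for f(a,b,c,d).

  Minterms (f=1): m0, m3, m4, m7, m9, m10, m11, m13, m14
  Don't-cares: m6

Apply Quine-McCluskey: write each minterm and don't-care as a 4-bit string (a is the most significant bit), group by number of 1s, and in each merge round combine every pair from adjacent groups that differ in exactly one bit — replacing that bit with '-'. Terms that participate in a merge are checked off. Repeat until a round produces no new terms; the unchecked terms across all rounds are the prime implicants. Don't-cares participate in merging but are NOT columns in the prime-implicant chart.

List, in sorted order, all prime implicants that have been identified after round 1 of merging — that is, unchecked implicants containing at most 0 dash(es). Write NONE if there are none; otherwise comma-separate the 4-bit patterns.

size-2^0 implicants → 0000(✓)  0011(✓)  0100(✓)  0110(✓)  0111(✓)  1001(✓)  1010(✓)  1011(✓)  1101(✓)  1110(✓)
size-2^1 implicants → -011  -110  0-00  0-11  01-0  011-  1-01  1-10  10-1  101-
Unchecked terms (primes): -011, -110, 0-00, 0-11, 01-0, 011-, 1-01, 1-10, 10-1, 101-

NONE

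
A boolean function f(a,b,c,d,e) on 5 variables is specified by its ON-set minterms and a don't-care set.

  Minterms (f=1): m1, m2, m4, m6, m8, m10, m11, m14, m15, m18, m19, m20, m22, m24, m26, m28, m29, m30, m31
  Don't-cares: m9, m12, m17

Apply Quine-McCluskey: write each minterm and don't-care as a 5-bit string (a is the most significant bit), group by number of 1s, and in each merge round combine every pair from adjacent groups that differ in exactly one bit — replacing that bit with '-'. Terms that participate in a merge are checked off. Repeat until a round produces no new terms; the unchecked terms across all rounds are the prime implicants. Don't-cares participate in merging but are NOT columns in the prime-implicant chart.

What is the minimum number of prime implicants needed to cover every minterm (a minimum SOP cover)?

[col 0] 00001*, 00010*, 00100*, 00110*, 01000*, 01001*, 01010*, 01011*, 01100*, 01110*, 01111*, 10001*, 10010*, 10011*, 10100*, 10110*, 11000*, 11010*, 11100*, 11101*, 11110*, 11111*
[col 1] -0001, -0010*, -0100*, -0110*, -1000*, -1010*, -1100*, -1110*, -1111*, 0-001, 0-010*, 0-100*, 0-110*, 00-10*, 001-0*, 01-00*, 01-10*, 01-11*, 010-0*, 010-1*, 0100-*, 0101-*, 011-0*, 0111-*, 1-010*, 1-100*, 1-110*, 10-10*, 100-1, 1001-, 101-0*, 11-00*, 11-10*, 110-0*, 111-0*, 111-1*, 1110-*, 1111-*
[col 2] --010*, --100*, --110*, -0-10*, -01-0*, -1-00*, -1-10*, -10-0*, -11-0*, -111-, 0--10*, 0-1-0*, 01--0*, 01-1-, 010--, 1--10*, 1-1-0*, 11--0*, 111--
[col 3] ---10, --1-0, -1--0
Prime implicants: ---10, --1-0, -0001, -1--0, -111-, 0-001, 01-1-, 010--, 100-1, 1001-, 111--
PI chart (minterm → PIs covering it):
  1 | -0001,0-001
  2 | ---10  (sole → essential)
  4 | --1-0  (sole → essential)
  6 | ---10,--1-0
  8 | -1--0,010--
  10 | ---10,-1--0,01-1-,010--
  11 | 01-1-,010--
  14 | ---10,--1-0,-1--0,-111-,01-1-
  15 | -111-,01-1-
  18 | ---10,1001-
  19 | 100-1,1001-
  20 | --1-0  (sole → essential)
  22 | ---10,--1-0
  24 | -1--0  (sole → essential)
  26 | ---10,-1--0
  28 | --1-0,-1--0,111--
  29 | 111--  (sole → essential)
  30 | ---10,--1-0,-1--0,-111-,111--
  31 | -111-,111--
Essential prime implicants: ---10, --1-0, -1--0, 111--
Petrick residual → -0001, 01-1-, 100-1
Minimum SOP uses 7 PIs: de' + ce' + b'c'd'e + be' + a'bd + ab'c'e + abc

7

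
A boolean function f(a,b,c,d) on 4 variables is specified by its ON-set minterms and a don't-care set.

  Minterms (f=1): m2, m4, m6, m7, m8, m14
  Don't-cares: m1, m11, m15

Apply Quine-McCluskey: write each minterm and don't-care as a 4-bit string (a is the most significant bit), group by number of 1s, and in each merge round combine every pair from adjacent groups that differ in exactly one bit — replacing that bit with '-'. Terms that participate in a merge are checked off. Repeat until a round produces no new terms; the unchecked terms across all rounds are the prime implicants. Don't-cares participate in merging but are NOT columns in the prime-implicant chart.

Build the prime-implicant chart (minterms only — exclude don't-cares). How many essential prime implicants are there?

4

size-2^0 implicants → 0001  0010(✓)  0100(✓)  0110(✓)  0111(✓)  1000  1011(✓)  1110(✓)  1111(✓)
size-2^1 implicants → -110(✓)  -111(✓)  0-10  01-0  011-(✓)  1-11  111-(✓)
size-2^2 implicants → -11-
Unchecked terms (primes): -11-, 0-10, 0001, 01-0, 1-11, 1000
Minterm coverage:
  m2 ⊆ 0-10 [E]
  m4 ⊆ 01-0 [E]
  m6 ⊆ -11-,0-10,01-0
  m7 ⊆ -11- [E]
  m8 ⊆ 1000 [E]
  m14 ⊆ -11- [E]
E = {-11-, 0-10, 01-0, 1000}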